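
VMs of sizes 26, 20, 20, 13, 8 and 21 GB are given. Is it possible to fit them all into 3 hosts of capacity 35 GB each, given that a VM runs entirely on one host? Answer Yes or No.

No

Total = 108 GB; ⌈108/35⌉ = 4.
At least 4 hosts are required, but only 3 are allowed.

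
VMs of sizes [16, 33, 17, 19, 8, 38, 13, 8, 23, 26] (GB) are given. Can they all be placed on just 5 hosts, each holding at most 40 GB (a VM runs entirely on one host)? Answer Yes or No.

No

Total = 201 GB; ⌈201/40⌉ = 6.
At least 6 hosts are required, but only 5 are allowed.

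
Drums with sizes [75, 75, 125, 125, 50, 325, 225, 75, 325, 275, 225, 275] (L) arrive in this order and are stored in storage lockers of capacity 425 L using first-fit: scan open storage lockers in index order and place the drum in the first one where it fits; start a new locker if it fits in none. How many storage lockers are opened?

  75 → locker 1 (new)  [load 75/425]
  75 → locker 1  [load 150/425]
  125 → locker 1  [load 275/425]
  125 → locker 1  [load 400/425]
  50 → locker 2 (new)  [load 50/425]
  325 → locker 2  [load 375/425]
  225 → locker 3 (new)  [load 225/425]
  75 → locker 3  [load 300/425]
  325 → locker 4 (new)  [load 325/425]
  275 → locker 5 (new)  [load 275/425]
  225 → locker 6 (new)  [load 225/425]
  275 → locker 7 (new)  [load 275/425]
7 storage lockers opened.

7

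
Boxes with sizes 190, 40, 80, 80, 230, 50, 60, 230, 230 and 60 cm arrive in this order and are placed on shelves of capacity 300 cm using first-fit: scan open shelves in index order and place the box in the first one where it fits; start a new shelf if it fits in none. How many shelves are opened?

5

  190 → shelf 1 (new)  [load 190/300]
  40 → shelf 1  [load 230/300]
  80 → shelf 2 (new)  [load 80/300]
  80 → shelf 2  [load 160/300]
  230 → shelf 3 (new)  [load 230/300]
  50 → shelf 1  [load 280/300]
  60 → shelf 2  [load 220/300]
  230 → shelf 4 (new)  [load 230/300]
  230 → shelf 5 (new)  [load 230/300]
  60 → shelf 2  [load 280/300]
5 shelves opened.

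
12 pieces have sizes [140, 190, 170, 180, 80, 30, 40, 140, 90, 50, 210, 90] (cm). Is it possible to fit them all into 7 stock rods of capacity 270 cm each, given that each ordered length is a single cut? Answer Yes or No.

A valid assignment using 6 stock rods:
  stock rod 1: 210 + 50 = 260
  stock rod 2: 190 + 80 = 270
  stock rod 3: 180 + 90 = 270
  stock rod 4: 170 + 90 = 260
  stock rod 5: 140 + 40 + 30 = 210
  stock rod 6: 140 = 140
That uses only 6 ≤ 7, so 7 stock rods are enough.

Yes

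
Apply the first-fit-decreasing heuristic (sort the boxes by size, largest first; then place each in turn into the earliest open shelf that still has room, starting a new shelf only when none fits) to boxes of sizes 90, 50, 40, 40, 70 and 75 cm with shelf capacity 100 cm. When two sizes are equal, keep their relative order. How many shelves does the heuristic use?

5

Sorted descending: 90, 75, 70, 50, 40, 40.
  90 → shelf 1 (new)  [load 90/100]
  75 → shelf 2 (new)  [load 75/100]
  70 → shelf 3 (new)  [load 70/100]
  50 → shelf 4 (new)  [load 50/100]
  40 → shelf 4  [load 90/100]
  40 → shelf 5 (new)  [load 40/100]
5 shelves opened.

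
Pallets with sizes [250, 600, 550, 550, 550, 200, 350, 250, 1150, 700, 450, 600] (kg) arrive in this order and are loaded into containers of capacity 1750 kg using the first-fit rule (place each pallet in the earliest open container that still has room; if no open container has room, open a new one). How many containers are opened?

  250 → container 1 (new)  [load 250/1750]
  600 → container 1  [load 850/1750]
  550 → container 1  [load 1400/1750]
  550 → container 2 (new)  [load 550/1750]
  550 → container 2  [load 1100/1750]
  200 → container 1  [load 1600/1750]
  350 → container 2  [load 1450/1750]
  250 → container 2  [load 1700/1750]
  1150 → container 3 (new)  [load 1150/1750]
  700 → container 4 (new)  [load 700/1750]
  450 → container 3  [load 1600/1750]
  600 → container 4  [load 1300/1750]
4 containers opened.

4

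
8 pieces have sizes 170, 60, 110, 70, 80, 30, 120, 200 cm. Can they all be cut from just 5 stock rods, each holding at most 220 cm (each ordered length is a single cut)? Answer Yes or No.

A valid assignment using 5 stock rods:
  stock rod 1: 200 = 200
  stock rod 2: 170 + 30 = 200
  stock rod 3: 120 + 80 = 200
  stock rod 4: 110 + 70 = 180
  stock rod 5: 60 = 60
Every load is within 220 cm, so 5 stock rods suffice.

Yes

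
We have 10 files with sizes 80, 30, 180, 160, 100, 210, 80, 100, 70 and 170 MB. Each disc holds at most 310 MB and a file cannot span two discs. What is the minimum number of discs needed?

4

Total = 210 + 180 + 170 + 160 + 100 + 100 + 80 + 80 + 70 + 30 = 1180 MB.
Lower bound: ⌈1180/310⌉ = 4 discs.
A packing using 4 discs:
  disc 1: 210 + 100 = 310
  disc 2: 180 + 100 + 30 = 310
  disc 3: 170 + 80 = 250
  disc 4: 160 + 80 + 70 = 310
This matches the lower bound, so 4 is optimal.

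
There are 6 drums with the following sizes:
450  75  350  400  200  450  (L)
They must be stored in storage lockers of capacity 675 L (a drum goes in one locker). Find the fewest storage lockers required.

Total = 450 + 450 + 400 + 350 + 200 + 75 = 1925 L.
Lower bound: ⌈1925/675⌉ = 3 storage lockers.
Also, 4 drums each exceed 675/2 L, and no two of those can share a locker, so at least 4 storage lockers are needed.
A packing using 4 storage lockers:
  locker 1: 450 + 200 = 650
  locker 2: 450 + 75 = 525
  locker 3: 400 = 400
  locker 4: 350 = 350
This matches the lower bound, so 4 is optimal.

4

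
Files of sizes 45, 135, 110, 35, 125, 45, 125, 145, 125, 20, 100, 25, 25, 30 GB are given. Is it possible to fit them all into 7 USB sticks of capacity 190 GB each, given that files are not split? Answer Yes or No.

Yes

A valid assignment using 7 USB sticks:
  USB stick 1: 145 + 45 = 190
  USB stick 2: 135 + 45 = 180
  USB stick 3: 125 + 35 + 30 = 190
  USB stick 4: 125 + 25 + 25 = 175
  USB stick 5: 125 + 20 = 145
  USB stick 6: 110 = 110
  USB stick 7: 100 = 100
Every load is within 190 GB, so 7 USB sticks suffice.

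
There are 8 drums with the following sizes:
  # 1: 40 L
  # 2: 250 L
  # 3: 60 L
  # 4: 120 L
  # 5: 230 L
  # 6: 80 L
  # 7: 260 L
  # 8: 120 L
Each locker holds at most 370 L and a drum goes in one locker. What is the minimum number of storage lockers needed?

Total = 260 + 250 + 230 + 120 + 120 + 80 + 60 + 40 = 1160 L.
Lower bound: ⌈1160/370⌉ = 4 storage lockers.
A packing using 4 storage lockers:
  locker 1: 260 + 80 = 340
  locker 2: 250 + 120 = 370
  locker 3: 230 + 120 = 350
  locker 4: 60 + 40 = 100
This matches the lower bound, so 4 is optimal.

4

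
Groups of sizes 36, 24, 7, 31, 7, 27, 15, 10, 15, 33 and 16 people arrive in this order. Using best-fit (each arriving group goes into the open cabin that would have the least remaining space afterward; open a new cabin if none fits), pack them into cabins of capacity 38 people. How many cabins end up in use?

  36 → cabin 1 (new)  [load 36/38]
  24 → cabin 2 (new)  [load 24/38]
  7 → cabin 2  [load 31/38]
  31 → cabin 3 (new)  [load 31/38]
  7 → cabin 2  [load 38/38]
  27 → cabin 4 (new)  [load 27/38]
  15 → cabin 5 (new)  [load 15/38]
  10 → cabin 4  [load 37/38]
  15 → cabin 5  [load 30/38]
  33 → cabin 6 (new)  [load 33/38]
  16 → cabin 7 (new)  [load 16/38]
7 cabins opened.

7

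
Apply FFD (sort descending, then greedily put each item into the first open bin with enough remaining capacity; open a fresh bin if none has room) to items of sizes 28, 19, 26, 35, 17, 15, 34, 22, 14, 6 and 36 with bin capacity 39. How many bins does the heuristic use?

Sorted descending: 36, 35, 34, 28, 26, 22, 19, 17, 15, 14, 6.
  36 → bin 1 (new)  [load 36/39]
  35 → bin 2 (new)  [load 35/39]
  34 → bin 3 (new)  [load 34/39]
  28 → bin 4 (new)  [load 28/39]
  26 → bin 5 (new)  [load 26/39]
  22 → bin 6 (new)  [load 22/39]
  19 → bin 7 (new)  [load 19/39]
  17 → bin 6  [load 39/39]
  15 → bin 7  [load 34/39]
  14 → bin 8 (new)  [load 14/39]
  6 → bin 4  [load 34/39]
8 bins opened.

8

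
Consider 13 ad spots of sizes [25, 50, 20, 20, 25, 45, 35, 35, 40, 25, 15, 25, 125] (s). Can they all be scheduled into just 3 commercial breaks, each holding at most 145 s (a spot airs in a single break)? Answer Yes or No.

Total = 485 s; ⌈485/145⌉ = 4.
At least 4 commercial breaks are required, but only 3 are allowed.

No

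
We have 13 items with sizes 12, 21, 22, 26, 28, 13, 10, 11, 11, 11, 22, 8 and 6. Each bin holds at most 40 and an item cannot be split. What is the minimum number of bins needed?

Total = 28 + 26 + 22 + 22 + 21 + 13 + 12 + 11 + 11 + 11 + 10 + 8 + 6 = 201.
Lower bound: ⌈201/40⌉ = 6 bins.
A packing using 6 bins:
  bin 1: 28 + 12 = 40
  bin 2: 26 + 13 = 39
  bin 3: 22 + 11 + 6 = 39
  bin 4: 22 + 11 = 33
  bin 5: 21 + 11 + 8 = 40
  bin 6: 10 = 10
This matches the lower bound, so 6 is optimal.

6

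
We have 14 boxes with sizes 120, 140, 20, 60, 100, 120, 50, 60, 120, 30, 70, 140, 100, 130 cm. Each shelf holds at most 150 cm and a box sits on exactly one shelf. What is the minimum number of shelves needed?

10

Total = 140 + 140 + 130 + 120 + 120 + 120 + 100 + 100 + 70 + 60 + 60 + 50 + 30 + 20 = 1260 cm.
Lower bound: ⌈1260/150⌉ = 9 shelves.
A packing using 10 shelves:
  shelf 1: 140 = 140
  shelf 2: 140 = 140
  shelf 3: 130 + 20 = 150
  shelf 4: 120 + 30 = 150
  shelf 5: 120 = 120
  shelf 6: 120 = 120
  shelf 7: 100 + 50 = 150
  shelf 8: 100 = 100
  shelf 9: 70 + 60 = 130
  shelf 10: 60 = 60
No arrangement into 9 shelves stays within capacity, so 10 is optimal.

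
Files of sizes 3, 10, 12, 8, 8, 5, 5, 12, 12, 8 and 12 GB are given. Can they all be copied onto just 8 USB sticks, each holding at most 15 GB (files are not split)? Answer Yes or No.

A valid assignment using 8 USB sticks:
  USB stick 1: 12 + 3 = 15
  USB stick 2: 12 = 12
  USB stick 3: 12 = 12
  USB stick 4: 12 = 12
  USB stick 5: 10 + 5 = 15
  USB stick 6: 8 + 5 = 13
  USB stick 7: 8 = 8
  USB stick 8: 8 = 8
Every load is within 15 GB, so 8 USB sticks suffice.

Yes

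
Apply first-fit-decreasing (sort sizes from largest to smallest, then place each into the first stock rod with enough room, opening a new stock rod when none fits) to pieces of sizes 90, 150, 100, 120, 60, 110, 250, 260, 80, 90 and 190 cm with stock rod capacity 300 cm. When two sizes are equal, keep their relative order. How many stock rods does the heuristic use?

Sorted descending: 260, 250, 190, 150, 120, 110, 100, 90, 90, 80, 60.
  260 → stock rod 1 (new)  [load 260/300]
  250 → stock rod 2 (new)  [load 250/300]
  190 → stock rod 3 (new)  [load 190/300]
  150 → stock rod 4 (new)  [load 150/300]
  120 → stock rod 4  [load 270/300]
  110 → stock rod 3  [load 300/300]
  100 → stock rod 5 (new)  [load 100/300]
  90 → stock rod 5  [load 190/300]
  90 → stock rod 5  [load 280/300]
  80 → stock rod 6 (new)  [load 80/300]
  60 → stock rod 6  [load 140/300]
6 stock rods opened.

6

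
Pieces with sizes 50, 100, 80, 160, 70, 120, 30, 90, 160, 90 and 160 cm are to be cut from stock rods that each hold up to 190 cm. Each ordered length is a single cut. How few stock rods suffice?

7

Total = 160 + 160 + 160 + 120 + 100 + 90 + 90 + 80 + 70 + 50 + 30 = 1110 cm.
Lower bound: ⌈1110/190⌉ = 6 stock rods.
A packing using 7 stock rods:
  stock rod 1: 160 + 30 = 190
  stock rod 2: 160 = 160
  stock rod 3: 160 = 160
  stock rod 4: 120 + 70 = 190
  stock rod 5: 100 + 90 = 190
  stock rod 6: 90 + 80 = 170
  stock rod 7: 50 = 50
No arrangement into 6 stock rods stays within capacity, so 7 is optimal.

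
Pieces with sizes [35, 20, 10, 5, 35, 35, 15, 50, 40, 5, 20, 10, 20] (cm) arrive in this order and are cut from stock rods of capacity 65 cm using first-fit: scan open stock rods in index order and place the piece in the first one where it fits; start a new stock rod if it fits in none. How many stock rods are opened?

5

  35 → stock rod 1 (new)  [load 35/65]
  20 → stock rod 1  [load 55/65]
  10 → stock rod 1  [load 65/65]
  5 → stock rod 2 (new)  [load 5/65]
  35 → stock rod 2  [load 40/65]
  35 → stock rod 3 (new)  [load 35/65]
  15 → stock rod 2  [load 55/65]
  50 → stock rod 4 (new)  [load 50/65]
  40 → stock rod 5 (new)  [load 40/65]
  5 → stock rod 2  [load 60/65]
  20 → stock rod 3  [load 55/65]
  10 → stock rod 3  [load 65/65]
  20 → stock rod 5  [load 60/65]
5 stock rods opened.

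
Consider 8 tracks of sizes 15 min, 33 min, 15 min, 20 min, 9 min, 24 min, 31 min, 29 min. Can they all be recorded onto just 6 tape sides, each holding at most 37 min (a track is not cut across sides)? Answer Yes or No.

Yes

A valid assignment using 6 tape sides:
  side 1: 33 = 33
  side 2: 31 = 31
  side 3: 29 = 29
  side 4: 24 + 9 = 33
  side 5: 20 + 15 = 35
  side 6: 15 = 15
Every load is within 37 min, so 6 tape sides suffice.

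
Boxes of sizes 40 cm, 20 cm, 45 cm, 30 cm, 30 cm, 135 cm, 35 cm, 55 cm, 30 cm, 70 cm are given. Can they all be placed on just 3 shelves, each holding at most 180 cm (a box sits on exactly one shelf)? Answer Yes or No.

A valid assignment using 3 shelves:
  shelf 1: 135 + 45 = 180
  shelf 2: 70 + 55 + 40 = 165
  shelf 3: 35 + 30 + 30 + 30 + 20 = 145
Every load is within 180 cm, so 3 shelves suffice.

Yes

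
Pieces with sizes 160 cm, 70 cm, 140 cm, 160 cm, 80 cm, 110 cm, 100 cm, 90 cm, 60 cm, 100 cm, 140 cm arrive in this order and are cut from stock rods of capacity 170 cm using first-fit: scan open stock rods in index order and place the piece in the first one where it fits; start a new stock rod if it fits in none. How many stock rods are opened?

  160 → stock rod 1 (new)  [load 160/170]
  70 → stock rod 2 (new)  [load 70/170]
  140 → stock rod 3 (new)  [load 140/170]
  160 → stock rod 4 (new)  [load 160/170]
  80 → stock rod 2  [load 150/170]
  110 → stock rod 5 (new)  [load 110/170]
  100 → stock rod 6 (new)  [load 100/170]
  90 → stock rod 7 (new)  [load 90/170]
  60 → stock rod 5  [load 170/170]
  100 → stock rod 8 (new)  [load 100/170]
  140 → stock rod 9 (new)  [load 140/170]
9 stock rods opened.

9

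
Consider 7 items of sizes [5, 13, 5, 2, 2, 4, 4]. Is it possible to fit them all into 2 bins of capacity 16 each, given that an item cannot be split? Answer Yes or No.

Total = 35; ⌈35/16⌉ = 3.
At least 3 bins are required, but only 2 are allowed.

No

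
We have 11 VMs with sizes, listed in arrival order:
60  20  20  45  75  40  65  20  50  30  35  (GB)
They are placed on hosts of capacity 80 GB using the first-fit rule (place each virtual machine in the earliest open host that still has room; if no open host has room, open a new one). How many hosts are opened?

7

  60 → host 1 (new)  [load 60/80]
  20 → host 1  [load 80/80]
  20 → host 2 (new)  [load 20/80]
  45 → host 2  [load 65/80]
  75 → host 3 (new)  [load 75/80]
  40 → host 4 (new)  [load 40/80]
  65 → host 5 (new)  [load 65/80]
  20 → host 4  [load 60/80]
  50 → host 6 (new)  [load 50/80]
  30 → host 6  [load 80/80]
  35 → host 7 (new)  [load 35/80]
7 hosts opened.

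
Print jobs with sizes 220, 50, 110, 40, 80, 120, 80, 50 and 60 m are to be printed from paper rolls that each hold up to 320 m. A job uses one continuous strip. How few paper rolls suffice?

Total = 220 + 120 + 110 + 80 + 80 + 60 + 50 + 50 + 40 = 810 m.
Lower bound: ⌈810/320⌉ = 3 paper rolls.
A packing using 3 paper rolls:
  roll 1: 220 + 80 = 300
  roll 2: 120 + 110 + 80 = 310
  roll 3: 60 + 50 + 50 + 40 = 200
This matches the lower bound, so 3 is optimal.

3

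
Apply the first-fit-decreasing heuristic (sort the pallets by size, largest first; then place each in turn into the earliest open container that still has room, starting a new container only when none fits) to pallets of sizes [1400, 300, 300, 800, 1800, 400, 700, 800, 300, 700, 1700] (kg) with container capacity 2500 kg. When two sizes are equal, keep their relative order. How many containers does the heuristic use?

4

Sorted descending: 1800, 1700, 1400, 800, 800, 700, 700, 400, 300, 300, 300.
  1800 → container 1 (new)  [load 1800/2500]
  1700 → container 2 (new)  [load 1700/2500]
  1400 → container 3 (new)  [load 1400/2500]
  800 → container 2  [load 2500/2500]
  800 → container 3  [load 2200/2500]
  700 → container 1  [load 2500/2500]
  700 → container 4 (new)  [load 700/2500]
  400 → container 4  [load 1100/2500]
  300 → container 3  [load 2500/2500]
  300 → container 4  [load 1400/2500]
  300 → container 4  [load 1700/2500]
4 containers opened.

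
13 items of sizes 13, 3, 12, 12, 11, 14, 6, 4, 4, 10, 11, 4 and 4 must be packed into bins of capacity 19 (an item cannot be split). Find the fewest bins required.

7

Total = 14 + 13 + 12 + 12 + 11 + 11 + 10 + 6 + 4 + 4 + 4 + 4 + 3 = 108.
Lower bound: ⌈108/19⌉ = 6 bins.
Also, 7 items each exceed 19/2, and no two of those can share a bin, so at least 7 bins are needed.
A packing using 7 bins:
  bin 1: 14 + 4 = 18
  bin 2: 13 + 6 = 19
  bin 3: 12 + 4 + 3 = 19
  bin 4: 12 + 4 = 16
  bin 5: 11 + 4 = 15
  bin 6: 11 = 11
  bin 7: 10 = 10
This matches the lower bound, so 7 is optimal.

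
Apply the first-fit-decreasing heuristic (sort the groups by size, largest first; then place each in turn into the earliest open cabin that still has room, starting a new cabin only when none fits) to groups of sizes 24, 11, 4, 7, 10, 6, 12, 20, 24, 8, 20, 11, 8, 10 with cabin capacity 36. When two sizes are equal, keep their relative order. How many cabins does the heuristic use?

5

Sorted descending: 24, 24, 20, 20, 12, 11, 11, 10, 10, 8, 8, 7, 6, 4.
  24 → cabin 1 (new)  [load 24/36]
  24 → cabin 2 (new)  [load 24/36]
  20 → cabin 3 (new)  [load 20/36]
  20 → cabin 4 (new)  [load 20/36]
  12 → cabin 1  [load 36/36]
  11 → cabin 2  [load 35/36]
  11 → cabin 3  [load 31/36]
  10 → cabin 4  [load 30/36]
  10 → cabin 5 (new)  [load 10/36]
  8 → cabin 5  [load 18/36]
  8 → cabin 5  [load 26/36]
  7 → cabin 5  [load 33/36]
  6 → cabin 4  [load 36/36]
  4 → cabin 3  [load 35/36]
5 cabins opened.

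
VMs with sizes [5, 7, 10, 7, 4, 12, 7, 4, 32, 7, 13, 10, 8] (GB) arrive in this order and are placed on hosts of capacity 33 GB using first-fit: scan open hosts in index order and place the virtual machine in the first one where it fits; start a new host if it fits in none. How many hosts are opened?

4

  5 → host 1 (new)  [load 5/33]
  7 → host 1  [load 12/33]
  10 → host 1  [load 22/33]
  7 → host 1  [load 29/33]
  4 → host 1  [load 33/33]
  12 → host 2 (new)  [load 12/33]
  7 → host 2  [load 19/33]
  4 → host 2  [load 23/33]
  32 → host 3 (new)  [load 32/33]
  7 → host 2  [load 30/33]
  13 → host 4 (new)  [load 13/33]
  10 → host 4  [load 23/33]
  8 → host 4  [load 31/33]
4 hosts opened.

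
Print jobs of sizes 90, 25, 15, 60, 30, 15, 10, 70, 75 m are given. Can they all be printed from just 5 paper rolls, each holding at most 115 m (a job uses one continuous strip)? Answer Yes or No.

A valid assignment using 4 paper rolls:
  roll 1: 90 + 25 = 115
  roll 2: 75 + 30 + 10 = 115
  roll 3: 70 + 15 + 15 = 100
  roll 4: 60 = 60
That uses only 4 ≤ 5, so 5 paper rolls are enough.

Yes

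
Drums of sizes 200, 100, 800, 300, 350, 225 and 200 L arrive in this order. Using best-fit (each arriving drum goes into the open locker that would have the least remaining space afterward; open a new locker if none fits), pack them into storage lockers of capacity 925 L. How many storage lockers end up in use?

3

  200 → locker 1 (new)  [load 200/925]
  100 → locker 1  [load 300/925]
  800 → locker 2 (new)  [load 800/925]
  300 → locker 1  [load 600/925]
  350 → locker 3 (new)  [load 350/925]
  225 → locker 1  [load 825/925]
  200 → locker 3  [load 550/925]
3 storage lockers opened.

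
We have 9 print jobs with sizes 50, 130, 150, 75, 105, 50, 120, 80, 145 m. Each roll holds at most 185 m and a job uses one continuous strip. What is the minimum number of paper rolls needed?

Total = 150 + 145 + 130 + 120 + 105 + 80 + 75 + 50 + 50 = 905 m.
Lower bound: ⌈905/185⌉ = 5 paper rolls.
A packing using 6 paper rolls:
  roll 1: 150 = 150
  roll 2: 145 = 145
  roll 3: 130 + 50 = 180
  roll 4: 120 + 50 = 170
  roll 5: 105 + 80 = 185
  roll 6: 75 = 75
No arrangement into 5 paper rolls stays within capacity, so 6 is optimal.

6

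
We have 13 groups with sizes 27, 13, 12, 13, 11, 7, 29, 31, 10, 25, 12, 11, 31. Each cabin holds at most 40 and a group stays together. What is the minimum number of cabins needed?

7

Total = 31 + 31 + 29 + 27 + 25 + 13 + 13 + 12 + 12 + 11 + 11 + 10 + 7 = 232.
Lower bound: ⌈232/40⌉ = 6 cabins.
A packing using 7 cabins:
  cabin 1: 31 + 7 = 38
  cabin 2: 31 = 31
  cabin 3: 29 + 11 = 40
  cabin 4: 27 + 13 = 40
  cabin 5: 25 + 13 = 38
  cabin 6: 12 + 12 + 11 = 35
  cabin 7: 10 = 10
No arrangement into 6 cabins stays within capacity, so 7 is optimal.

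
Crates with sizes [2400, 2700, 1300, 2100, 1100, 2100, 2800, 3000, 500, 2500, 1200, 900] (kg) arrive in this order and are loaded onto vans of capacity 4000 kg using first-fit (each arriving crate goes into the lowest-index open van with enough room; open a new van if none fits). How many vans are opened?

  2400 → van 1 (new)  [load 2400/4000]
  2700 → van 2 (new)  [load 2700/4000]
  1300 → van 1  [load 3700/4000]
  2100 → van 3 (new)  [load 2100/4000]
  1100 → van 2  [load 3800/4000]
  2100 → van 4 (new)  [load 2100/4000]
  2800 → van 5 (new)  [load 2800/4000]
  3000 → van 6 (new)  [load 3000/4000]
  500 → van 3  [load 2600/4000]
  2500 → van 7 (new)  [load 2500/4000]
  1200 → van 3  [load 3800/4000]
  900 → van 4  [load 3000/4000]
7 vans opened.

7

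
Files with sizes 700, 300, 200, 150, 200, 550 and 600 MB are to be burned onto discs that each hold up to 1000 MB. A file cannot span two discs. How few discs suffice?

Total = 700 + 600 + 550 + 300 + 200 + 200 + 150 = 2700 MB.
Lower bound: ⌈2700/1000⌉ = 3 discs.
A packing using 3 discs:
  disc 1: 700 + 300 = 1000
  disc 2: 600 + 200 + 200 = 1000
  disc 3: 550 + 150 = 700
This matches the lower bound, so 3 is optimal.

3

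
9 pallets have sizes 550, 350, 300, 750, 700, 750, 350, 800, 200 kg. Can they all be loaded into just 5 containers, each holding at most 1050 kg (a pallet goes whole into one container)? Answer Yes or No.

A valid assignment using 5 containers:
  container 1: 800 + 200 = 1000
  container 2: 750 + 300 = 1050
  container 3: 750 = 750
  container 4: 700 + 350 = 1050
  container 5: 550 + 350 = 900
Every load is within 1050 kg, so 5 containers suffice.

Yes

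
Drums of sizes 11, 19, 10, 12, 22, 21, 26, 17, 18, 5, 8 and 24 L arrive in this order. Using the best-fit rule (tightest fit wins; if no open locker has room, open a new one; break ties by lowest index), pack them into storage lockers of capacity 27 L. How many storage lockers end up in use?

  11 → locker 1 (new)  [load 11/27]
  19 → locker 2 (new)  [load 19/27]
  10 → locker 1  [load 21/27]
  12 → locker 3 (new)  [load 12/27]
  22 → locker 4 (new)  [load 22/27]
  21 → locker 5 (new)  [load 21/27]
  26 → locker 6 (new)  [load 26/27]
  17 → locker 7 (new)  [load 17/27]
  18 → locker 8 (new)  [load 18/27]
  5 → locker 4  [load 27/27]
  8 → locker 2  [load 27/27]
  24 → locker 9 (new)  [load 24/27]
9 storage lockers opened.

9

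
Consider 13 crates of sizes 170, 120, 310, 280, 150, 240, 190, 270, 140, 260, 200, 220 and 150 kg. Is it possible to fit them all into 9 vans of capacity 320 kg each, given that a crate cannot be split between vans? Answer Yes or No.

No

Total = 2700 kg; ⌈2700/320⌉ = 9.
The bound of 9 does not rule out 9, but exhaustive search shows no assignment into 9 vans of capacity 320 kg exists — the minimum is 10.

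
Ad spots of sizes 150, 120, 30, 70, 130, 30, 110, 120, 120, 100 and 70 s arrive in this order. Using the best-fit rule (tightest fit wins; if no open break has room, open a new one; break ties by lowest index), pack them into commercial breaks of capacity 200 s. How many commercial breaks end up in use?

  150 → break 1 (new)  [load 150/200]
  120 → break 2 (new)  [load 120/200]
  30 → break 1  [load 180/200]
  70 → break 2  [load 190/200]
  130 → break 3 (new)  [load 130/200]
  30 → break 3  [load 160/200]
  110 → break 4 (new)  [load 110/200]
  120 → break 5 (new)  [load 120/200]
  120 → break 6 (new)  [load 120/200]
  100 → break 7 (new)  [load 100/200]
  70 → break 5  [load 190/200]
7 commercial breaks opened.

7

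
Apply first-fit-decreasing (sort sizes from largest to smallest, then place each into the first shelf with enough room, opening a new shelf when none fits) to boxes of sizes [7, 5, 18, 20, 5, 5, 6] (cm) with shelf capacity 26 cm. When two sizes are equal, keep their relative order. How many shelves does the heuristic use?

Sorted descending: 20, 18, 7, 6, 5, 5, 5.
  20 → shelf 1 (new)  [load 20/26]
  18 → shelf 2 (new)  [load 18/26]
  7 → shelf 2  [load 25/26]
  6 → shelf 1  [load 26/26]
  5 → shelf 3 (new)  [load 5/26]
  5 → shelf 3  [load 10/26]
  5 → shelf 3  [load 15/26]
3 shelves opened.

3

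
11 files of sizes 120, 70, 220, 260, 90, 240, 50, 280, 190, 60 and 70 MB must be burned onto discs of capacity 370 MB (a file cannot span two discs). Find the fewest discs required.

Total = 280 + 260 + 240 + 220 + 190 + 120 + 90 + 70 + 70 + 60 + 50 = 1650 MB.
Lower bound: ⌈1650/370⌉ = 5 discs.
A packing using 5 discs:
  disc 1: 280 + 90 = 370
  disc 2: 260 + 70 = 330
  disc 3: 240 + 120 = 360
  disc 4: 220 + 70 + 60 = 350
  disc 5: 190 + 50 = 240
This matches the lower bound, so 5 is optimal.

5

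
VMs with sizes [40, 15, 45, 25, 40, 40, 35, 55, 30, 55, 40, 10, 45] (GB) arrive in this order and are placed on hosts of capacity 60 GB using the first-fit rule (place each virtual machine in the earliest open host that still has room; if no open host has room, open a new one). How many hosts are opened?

  40 → host 1 (new)  [load 40/60]
  15 → host 1  [load 55/60]
  45 → host 2 (new)  [load 45/60]
  25 → host 3 (new)  [load 25/60]
  40 → host 4 (new)  [load 40/60]
  40 → host 5 (new)  [load 40/60]
  35 → host 3  [load 60/60]
  55 → host 6 (new)  [load 55/60]
  30 → host 7 (new)  [load 30/60]
  55 → host 8 (new)  [load 55/60]
  40 → host 9 (new)  [load 40/60]
  10 → host 2  [load 55/60]
  45 → host 10 (new)  [load 45/60]
10 hosts opened.

10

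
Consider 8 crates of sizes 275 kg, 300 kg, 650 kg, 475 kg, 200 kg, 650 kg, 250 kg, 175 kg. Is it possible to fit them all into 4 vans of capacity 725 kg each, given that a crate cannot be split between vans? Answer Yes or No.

Total = 2975 kg; ⌈2975/725⌉ = 5.
At least 5 vans are required, but only 4 are allowed.

No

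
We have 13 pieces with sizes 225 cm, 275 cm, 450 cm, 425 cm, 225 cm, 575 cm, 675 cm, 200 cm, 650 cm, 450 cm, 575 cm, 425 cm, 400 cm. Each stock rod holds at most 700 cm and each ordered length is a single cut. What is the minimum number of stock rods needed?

Total = 675 + 650 + 575 + 575 + 450 + 450 + 425 + 425 + 400 + 275 + 225 + 225 + 200 = 5550 cm.
Lower bound: ⌈5550/700⌉ = 8 stock rods.
Also, 9 pieces each exceed 350 cm, and no two of those can share a stock rod, so at least 9 stock rods are needed.
A packing using 9 stock rods:
  stock rod 1: 675 = 675
  stock rod 2: 650 = 650
  stock rod 3: 575 = 575
  stock rod 4: 575 = 575
  stock rod 5: 450 + 225 = 675
  stock rod 6: 450 + 225 = 675
  stock rod 7: 425 + 275 = 700
  stock rod 8: 425 + 200 = 625
  stock rod 9: 400 = 400
This matches the lower bound, so 9 is optimal.

9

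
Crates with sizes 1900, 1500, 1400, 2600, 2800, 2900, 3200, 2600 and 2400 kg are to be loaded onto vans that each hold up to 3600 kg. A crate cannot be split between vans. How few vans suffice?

8

Total = 3200 + 2900 + 2800 + 2600 + 2600 + 2400 + 1900 + 1500 + 1400 = 21300 kg.
Lower bound: ⌈21300/3600⌉ = 6 vans.
Also, 7 crates each exceed 1800 kg, and no two of those can share a van, so at least 7 vans are needed.
A packing using 8 vans:
  van 1: 3200 = 3200
  van 2: 2900 = 2900
  van 3: 2800 = 2800
  van 4: 2600 = 2600
  van 5: 2600 = 2600
  van 6: 2400 = 2400
  van 7: 1900 + 1500 = 3400
  van 8: 1400 = 1400
No arrangement into 7 vans stays within capacity, so 8 is optimal.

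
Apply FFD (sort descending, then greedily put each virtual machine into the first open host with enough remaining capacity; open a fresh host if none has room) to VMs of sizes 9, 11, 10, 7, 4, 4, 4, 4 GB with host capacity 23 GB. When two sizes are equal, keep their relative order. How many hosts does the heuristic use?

Sorted descending: 11, 10, 9, 7, 4, 4, 4, 4.
  11 → host 1 (new)  [load 11/23]
  10 → host 1  [load 21/23]
  9 → host 2 (new)  [load 9/23]
  7 → host 2  [load 16/23]
  4 → host 2  [load 20/23]
  4 → host 3 (new)  [load 4/23]
  4 → host 3  [load 8/23]
  4 → host 3  [load 12/23]
3 hosts opened.

3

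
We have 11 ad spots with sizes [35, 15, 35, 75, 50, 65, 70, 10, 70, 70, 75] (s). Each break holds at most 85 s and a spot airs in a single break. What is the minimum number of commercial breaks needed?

8

Total = 75 + 75 + 70 + 70 + 70 + 65 + 50 + 35 + 35 + 15 + 10 = 570 s.
Lower bound: ⌈570/85⌉ = 7 commercial breaks.
A packing using 8 commercial breaks:
  break 1: 75 + 10 = 85
  break 2: 75 = 75
  break 3: 70 + 15 = 85
  break 4: 70 = 70
  break 5: 70 = 70
  break 6: 65 = 65
  break 7: 50 + 35 = 85
  break 8: 35 = 35
No arrangement into 7 commercial breaks stays within capacity, so 8 is optimal.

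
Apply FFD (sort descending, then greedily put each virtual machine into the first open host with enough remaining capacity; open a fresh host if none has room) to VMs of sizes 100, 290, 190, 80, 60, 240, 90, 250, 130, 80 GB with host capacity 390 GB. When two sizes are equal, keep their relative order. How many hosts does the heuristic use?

Sorted descending: 290, 250, 240, 190, 130, 100, 90, 80, 80, 60.
  290 → host 1 (new)  [load 290/390]
  250 → host 2 (new)  [load 250/390]
  240 → host 3 (new)  [load 240/390]
  190 → host 4 (new)  [load 190/390]
  130 → host 2  [load 380/390]
  100 → host 1  [load 390/390]
  90 → host 3  [load 330/390]
  80 → host 4  [load 270/390]
  80 → host 4  [load 350/390]
  60 → host 3  [load 390/390]
4 hosts opened.

4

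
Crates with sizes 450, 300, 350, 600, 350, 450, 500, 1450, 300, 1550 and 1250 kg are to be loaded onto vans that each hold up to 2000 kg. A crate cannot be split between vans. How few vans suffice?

Total = 1550 + 1450 + 1250 + 600 + 500 + 450 + 450 + 350 + 350 + 300 + 300 = 7550 kg.
Lower bound: ⌈7550/2000⌉ = 4 vans.
A packing using 4 vans:
  van 1: 1550 + 450 = 2000
  van 2: 1450 + 500 = 1950
  van 3: 1250 + 600 = 1850
  van 4: 450 + 350 + 350 + 300 + 300 = 1750
This matches the lower bound, so 4 is optimal.

4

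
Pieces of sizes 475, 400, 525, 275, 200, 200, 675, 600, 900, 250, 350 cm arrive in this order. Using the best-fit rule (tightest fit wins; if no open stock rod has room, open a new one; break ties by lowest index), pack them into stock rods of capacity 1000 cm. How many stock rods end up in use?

6

  475 → stock rod 1 (new)  [load 475/1000]
  400 → stock rod 1  [load 875/1000]
  525 → stock rod 2 (new)  [load 525/1000]
  275 → stock rod 2  [load 800/1000]
  200 → stock rod 2  [load 1000/1000]
  200 → stock rod 3 (new)  [load 200/1000]
  675 → stock rod 3  [load 875/1000]
  600 → stock rod 4 (new)  [load 600/1000]
  900 → stock rod 5 (new)  [load 900/1000]
  250 → stock rod 4  [load 850/1000]
  350 → stock rod 6 (new)  [load 350/1000]
6 stock rods opened.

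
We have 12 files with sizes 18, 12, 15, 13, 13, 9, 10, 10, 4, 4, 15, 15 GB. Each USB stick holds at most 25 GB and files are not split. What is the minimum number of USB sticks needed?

6

Total = 18 + 15 + 15 + 15 + 13 + 13 + 12 + 10 + 10 + 9 + 4 + 4 = 138 GB.
Lower bound: ⌈138/25⌉ = 6 USB sticks.
A packing using 6 USB sticks:
  USB stick 1: 18 + 4 = 22
  USB stick 2: 15 + 10 = 25
  USB stick 3: 15 + 10 = 25
  USB stick 4: 15 + 9 = 24
  USB stick 5: 13 + 12 = 25
  USB stick 6: 13 + 4 = 17
This matches the lower bound, so 6 is optimal.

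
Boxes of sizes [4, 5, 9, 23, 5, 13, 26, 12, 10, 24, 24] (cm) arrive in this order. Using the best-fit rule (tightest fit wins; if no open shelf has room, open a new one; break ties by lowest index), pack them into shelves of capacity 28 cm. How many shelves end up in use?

  4 → shelf 1 (new)  [load 4/28]
  5 → shelf 1  [load 9/28]
  9 → shelf 1  [load 18/28]
  23 → shelf 2 (new)  [load 23/28]
  5 → shelf 2  [load 28/28]
  13 → shelf 3 (new)  [load 13/28]
  26 → shelf 4 (new)  [load 26/28]
  12 → shelf 3  [load 25/28]
  10 → shelf 1  [load 28/28]
  24 → shelf 5 (new)  [load 24/28]
  24 → shelf 6 (new)  [load 24/28]
6 shelves opened.

6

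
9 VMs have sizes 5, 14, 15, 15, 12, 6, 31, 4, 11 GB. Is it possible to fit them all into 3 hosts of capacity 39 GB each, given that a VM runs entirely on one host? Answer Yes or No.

A valid assignment using 3 hosts:
  host 1: 31 + 6 = 37
  host 2: 15 + 15 + 5 + 4 = 39
  host 3: 14 + 12 + 11 = 37
Every load is within 39 GB, so 3 hosts suffice.

Yes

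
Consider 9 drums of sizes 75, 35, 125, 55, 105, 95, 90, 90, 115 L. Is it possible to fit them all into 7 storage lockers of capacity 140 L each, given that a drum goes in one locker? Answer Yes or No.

A valid assignment using 7 storage lockers:
  locker 1: 125 = 125
  locker 2: 115 = 115
  locker 3: 105 + 35 = 140
  locker 4: 95 = 95
  locker 5: 90 = 90
  locker 6: 90 = 90
  locker 7: 75 + 55 = 130
Every load is within 140 L, so 7 storage lockers suffice.

Yes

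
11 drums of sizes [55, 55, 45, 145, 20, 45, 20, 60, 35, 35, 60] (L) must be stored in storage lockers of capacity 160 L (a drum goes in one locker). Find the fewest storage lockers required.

Total = 145 + 60 + 60 + 55 + 55 + 45 + 45 + 35 + 35 + 20 + 20 = 575 L.
Lower bound: ⌈575/160⌉ = 4 storage lockers.
A packing using 4 storage lockers:
  locker 1: 145 = 145
  locker 2: 60 + 60 + 35 = 155
  locker 3: 55 + 55 + 45 = 155
  locker 4: 45 + 35 + 20 + 20 = 120
This matches the lower bound, so 4 is optimal.

4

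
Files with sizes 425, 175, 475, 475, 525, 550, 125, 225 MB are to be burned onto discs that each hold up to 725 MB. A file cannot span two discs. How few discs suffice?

5

Total = 550 + 525 + 475 + 475 + 425 + 225 + 175 + 125 = 2975 MB.
Lower bound: ⌈2975/725⌉ = 5 discs.
A packing using 5 discs:
  disc 1: 550 + 175 = 725
  disc 2: 525 + 125 = 650
  disc 3: 475 + 225 = 700
  disc 4: 475 = 475
  disc 5: 425 = 425
This matches the lower bound, so 5 is optimal.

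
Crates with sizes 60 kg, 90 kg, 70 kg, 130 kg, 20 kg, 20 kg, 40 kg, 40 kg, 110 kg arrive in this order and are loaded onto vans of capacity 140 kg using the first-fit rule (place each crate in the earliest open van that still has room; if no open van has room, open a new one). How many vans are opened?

5

  60 → van 1 (new)  [load 60/140]
  90 → van 2 (new)  [load 90/140]
  70 → van 1  [load 130/140]
  130 → van 3 (new)  [load 130/140]
  20 → van 2  [load 110/140]
  20 → van 2  [load 130/140]
  40 → van 4 (new)  [load 40/140]
  40 → van 4  [load 80/140]
  110 → van 5 (new)  [load 110/140]
5 vans opened.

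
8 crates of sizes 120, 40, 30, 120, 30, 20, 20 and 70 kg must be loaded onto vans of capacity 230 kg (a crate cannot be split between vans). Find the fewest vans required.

2

Total = 120 + 120 + 70 + 40 + 30 + 30 + 20 + 20 = 450 kg.
Lower bound: ⌈450/230⌉ = 2 vans.
A packing using 2 vans:
  van 1: 120 + 70 + 40 = 230
  van 2: 120 + 30 + 30 + 20 + 20 = 220
This matches the lower bound, so 2 is optimal.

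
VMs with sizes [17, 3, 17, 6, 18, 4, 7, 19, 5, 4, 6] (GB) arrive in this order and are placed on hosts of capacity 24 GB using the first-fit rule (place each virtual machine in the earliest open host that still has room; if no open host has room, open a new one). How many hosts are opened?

  17 → host 1 (new)  [load 17/24]
  3 → host 1  [load 20/24]
  17 → host 2 (new)  [load 17/24]
  6 → host 2  [load 23/24]
  18 → host 3 (new)  [load 18/24]
  4 → host 1  [load 24/24]
  7 → host 4 (new)  [load 7/24]
  19 → host 5 (new)  [load 19/24]
  5 → host 3  [load 23/24]
  4 → host 4  [load 11/24]
  6 → host 4  [load 17/24]
5 hosts opened.

5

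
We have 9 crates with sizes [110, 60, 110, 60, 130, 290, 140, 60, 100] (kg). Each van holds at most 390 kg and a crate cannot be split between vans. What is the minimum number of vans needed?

3

Total = 290 + 140 + 130 + 110 + 110 + 100 + 60 + 60 + 60 = 1060 kg.
Lower bound: ⌈1060/390⌉ = 3 vans.
A packing using 3 vans:
  van 1: 290 + 100 = 390
  van 2: 140 + 130 + 110 = 380
  van 3: 110 + 60 + 60 + 60 = 290
This matches the lower bound, so 3 is optimal.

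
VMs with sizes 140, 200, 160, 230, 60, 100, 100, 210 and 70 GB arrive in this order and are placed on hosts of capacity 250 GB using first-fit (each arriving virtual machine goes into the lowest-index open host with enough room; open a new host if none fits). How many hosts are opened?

  140 → host 1 (new)  [load 140/250]
  200 → host 2 (new)  [load 200/250]
  160 → host 3 (new)  [load 160/250]
  230 → host 4 (new)  [load 230/250]
  60 → host 1  [load 200/250]
  100 → host 5 (new)  [load 100/250]
  100 → host 5  [load 200/250]
  210 → host 6 (new)  [load 210/250]
  70 → host 3  [load 230/250]
6 hosts opened.

6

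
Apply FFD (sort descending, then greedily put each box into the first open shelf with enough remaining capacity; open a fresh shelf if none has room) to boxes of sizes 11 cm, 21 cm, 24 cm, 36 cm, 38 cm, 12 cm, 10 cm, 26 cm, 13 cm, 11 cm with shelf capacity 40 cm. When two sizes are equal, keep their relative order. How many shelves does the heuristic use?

6

Sorted descending: 38, 36, 26, 24, 21, 13, 12, 11, 11, 10.
  38 → shelf 1 (new)  [load 38/40]
  36 → shelf 2 (new)  [load 36/40]
  26 → shelf 3 (new)  [load 26/40]
  24 → shelf 4 (new)  [load 24/40]
  21 → shelf 5 (new)  [load 21/40]
  13 → shelf 3  [load 39/40]
  12 → shelf 4  [load 36/40]
  11 → shelf 5  [load 32/40]
  11 → shelf 6 (new)  [load 11/40]
  10 → shelf 6  [load 21/40]
6 shelves opened.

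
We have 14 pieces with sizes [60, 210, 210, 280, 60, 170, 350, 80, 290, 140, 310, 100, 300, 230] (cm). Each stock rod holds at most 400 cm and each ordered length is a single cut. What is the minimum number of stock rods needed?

8

Total = 350 + 310 + 300 + 290 + 280 + 230 + 210 + 210 + 170 + 140 + 100 + 80 + 60 + 60 = 2790 cm.
Lower bound: ⌈2790/400⌉ = 7 stock rods.
Also, 8 pieces each exceed 200 cm, and no two of those can share a stock rod, so at least 8 stock rods are needed.
A packing using 8 stock rods:
  stock rod 1: 350 = 350
  stock rod 2: 310 + 80 = 390
  stock rod 3: 300 + 100 = 400
  stock rod 4: 290 + 60 = 350
  stock rod 5: 280 + 60 = 340
  stock rod 6: 230 + 170 = 400
  stock rod 7: 210 + 140 = 350
  stock rod 8: 210 = 210
This matches the lower bound, so 8 is optimal.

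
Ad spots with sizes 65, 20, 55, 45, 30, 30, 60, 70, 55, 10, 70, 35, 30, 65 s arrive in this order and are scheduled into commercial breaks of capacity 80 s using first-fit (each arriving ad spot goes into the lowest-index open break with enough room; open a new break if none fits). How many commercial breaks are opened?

10

  65 → break 1 (new)  [load 65/80]
  20 → break 2 (new)  [load 20/80]
  55 → break 2  [load 75/80]
  45 → break 3 (new)  [load 45/80]
  30 → break 3  [load 75/80]
  30 → break 4 (new)  [load 30/80]
  60 → break 5 (new)  [load 60/80]
  70 → break 6 (new)  [load 70/80]
  55 → break 7 (new)  [load 55/80]
  10 → break 1  [load 75/80]
  70 → break 8 (new)  [load 70/80]
  35 → break 4  [load 65/80]
  30 → break 9 (new)  [load 30/80]
  65 → break 10 (new)  [load 65/80]
10 commercial breaks opened.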